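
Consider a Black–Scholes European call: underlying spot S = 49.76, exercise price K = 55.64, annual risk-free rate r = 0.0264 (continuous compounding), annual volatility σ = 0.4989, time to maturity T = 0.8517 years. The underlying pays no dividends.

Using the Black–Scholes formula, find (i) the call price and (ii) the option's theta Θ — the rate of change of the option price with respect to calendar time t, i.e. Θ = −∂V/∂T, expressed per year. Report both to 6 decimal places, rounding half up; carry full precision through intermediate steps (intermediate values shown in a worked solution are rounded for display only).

price = 7.335318
Θ = -5.844471

σ√T = 0.4989·√0.8517 = 0.460423
d₁ = (ln(S/K) + (r+σ²/2)T) / (σ√T) = (ln(49.76/55.64) + (0.0264+0.4989²/2)·0.8517) / 0.460423 = (-0.111691 + 0.128479) / 0.460423 = 0.036463
d₂ = d₁ − σ√T = 0.036463 − 0.460423 = -0.423959
e^{−rT} = e^{−0.0264·0.8517} = 0.977766
N(d₁) = 0.514544,  N(d₂) = 0.335798
Call price V = S·N(d₁) − K·e^{−rT}·N(d₂) = 25.603686 − 18.268368 = 7.335318
φ(d₁) = (1/√(2π))·e^{−d₁²/2} = 0.398677
Θ = −S·φ(d₁)·σ/(2√T) − r·K·e^{−rT}·N(d₂) = −5.362186 − 0.482285 = -5.844471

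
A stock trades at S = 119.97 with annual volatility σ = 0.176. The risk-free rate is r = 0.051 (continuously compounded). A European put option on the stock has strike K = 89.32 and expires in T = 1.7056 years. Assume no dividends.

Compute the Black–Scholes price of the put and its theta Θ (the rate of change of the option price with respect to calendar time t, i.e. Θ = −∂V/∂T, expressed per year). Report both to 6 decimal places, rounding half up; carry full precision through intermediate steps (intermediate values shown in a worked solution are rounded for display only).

price = 0.454601
Θ = -0.410748

σ√T = 0.176·√1.7056 = 0.229854
d₁ = (ln(S/K) + (r+σ²/2)T) / (σ√T) = (ln(119.97/89.32) + (0.051+0.176²/2)·1.7056) / 0.229854 = (0.295016 + 0.113402) / 0.229854 = 1.776863
d₂ = d₁ − σ√T = 1.776863 − 0.229854 = 1.547009
e^{−rT} = e^{−0.051·1.7056} = 0.916690
N(−d₁) = 0.037795,  N(−d₂) = 0.060931
Put price V = K·e^{−rT}·N(−d₂) − S·N(−d₁) = 4.988918 − 4.534317 = 0.454601
φ(d₁) = (1/√(2π))·e^{−d₁²/2} = 0.082286
Θ = −S·φ(d₁)·σ/(2√T) + r·K·e^{−rT}·N(−d₂) = −0.665182 + 0.254435 = -0.410748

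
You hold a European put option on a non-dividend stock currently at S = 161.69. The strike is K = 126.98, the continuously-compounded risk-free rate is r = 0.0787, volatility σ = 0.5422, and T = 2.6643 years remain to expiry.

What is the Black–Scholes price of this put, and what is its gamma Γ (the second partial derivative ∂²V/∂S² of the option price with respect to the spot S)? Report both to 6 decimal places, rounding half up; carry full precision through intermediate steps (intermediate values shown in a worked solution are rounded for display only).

price = 21.155117
Γ = 0.001771

σ√T = 0.5422·√2.6643 = 0.885016
d₁ = (ln(S/K) + (r+σ²/2)T) / (σ√T) = (ln(161.69/126.98) + (0.0787+0.5422²/2)·2.6643) / 0.885016 = (0.241651 + 0.601307) / 0.885016 = 0.952478
d₂ = d₁ − σ√T = 0.952478 − 0.885016 = 0.067462
e^{−rT} = e^{−0.0787·2.6643} = 0.810843
N(−d₁) = 0.170427,  N(−d₂) = 0.473107
Put price V = K·e^{−rT}·N(−d₂) − S·N(−d₁) = 48.711502 − 27.556385 = 21.155117
φ(d₁) = (1/√(2π))·e^{−d₁²/2} = 0.253461
Γ = φ(d₁) / (S·σ·√T) = 0.001771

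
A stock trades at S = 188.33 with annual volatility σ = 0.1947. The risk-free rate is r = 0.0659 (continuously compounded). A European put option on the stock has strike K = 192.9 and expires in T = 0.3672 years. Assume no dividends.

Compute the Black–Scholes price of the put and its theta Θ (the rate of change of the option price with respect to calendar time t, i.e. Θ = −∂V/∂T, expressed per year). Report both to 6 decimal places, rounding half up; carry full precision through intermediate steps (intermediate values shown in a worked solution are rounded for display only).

σ√T = 0.1947·√0.3672 = 0.117982
d₁ = (ln(S/K) + (r+σ²/2)T) / (σ√T) = (ln(188.33/192.9) + (0.0659+0.1947²/2)·0.3672) / 0.117982 = (-0.023976 + 0.031158) / 0.117982 = 0.060875
d₂ = d₁ − σ√T = 0.060875 − 0.117982 = -0.057107
e^{−rT} = e^{−0.0659·0.3672} = 0.976092
N(−d₁) = 0.475729,  N(−d₂) = 0.522770
Put price V = K·e^{−rT}·N(−d₂) − S·N(−d₁) = 98.431394 − 89.594083 = 8.837311
φ(d₁) = (1/√(2π))·e^{−d₁²/2} = 0.398204
Θ = −S·φ(d₁)·σ/(2√T) + r·K·e^{−rT}·N(−d₂) = −12.047848 + 6.486629 = -5.561219

price = 8.837311
Θ = -5.561219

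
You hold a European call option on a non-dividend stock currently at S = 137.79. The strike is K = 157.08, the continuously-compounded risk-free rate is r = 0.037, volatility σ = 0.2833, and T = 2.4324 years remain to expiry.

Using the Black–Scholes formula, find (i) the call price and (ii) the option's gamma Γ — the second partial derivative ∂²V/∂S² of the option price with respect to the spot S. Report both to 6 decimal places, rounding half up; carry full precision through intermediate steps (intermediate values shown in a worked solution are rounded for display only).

σ√T = 0.2833·√2.4324 = 0.441839
d₁ = (ln(S/K) + (r+σ²/2)T) / (σ√T) = (ln(137.79/157.08) + (0.037+0.2833²/2)·2.4324) / 0.441839 = (-0.131024 + 0.187610) / 0.441839 = 0.128067
d₂ = d₁ − σ√T = 0.128067 − 0.441839 = -0.313772
e^{−rT} = e^{−0.037·2.4324} = 0.913932
N(d₁) = 0.550952,  N(d₂) = 0.376847
Call price V = S·N(d₁) − K·e^{−rT}·N(d₂) = 75.915707 − 54.100378 = 21.815328
φ(d₁) = (1/√(2π))·e^{−d₁²/2} = 0.395684
Γ = φ(d₁) / (S·σ·√T) = 0.006499

price = 21.815328
Γ = 0.006499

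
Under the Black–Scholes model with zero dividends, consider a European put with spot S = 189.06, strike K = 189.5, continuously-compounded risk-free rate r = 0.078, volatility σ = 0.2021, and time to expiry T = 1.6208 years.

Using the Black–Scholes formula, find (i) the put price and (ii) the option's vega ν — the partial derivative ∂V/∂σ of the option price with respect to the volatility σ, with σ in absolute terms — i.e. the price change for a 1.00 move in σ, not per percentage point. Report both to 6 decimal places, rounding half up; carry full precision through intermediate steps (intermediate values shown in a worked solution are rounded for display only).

σ√T = 0.2021·√1.6208 = 0.257295
d₁ = (ln(S/K) + (r+σ²/2)T) / (σ√T) = (ln(189.06/189.5) + (0.078+0.2021²/2)·1.6208) / 0.257295 = (-0.002325 + 0.159523) / 0.257295 = 0.610965
d₂ = d₁ − σ√T = 0.610965 − 0.257295 = 0.353670
e^{−rT} = e^{−0.078·1.6208} = 0.881243
N(−d₁) = 0.270611,  N(−d₂) = 0.361793
Put price V = K·e^{−rT}·N(−d₂) − S·N(−d₁) = 60.417797 − 51.161790 = 9.256007
φ(d₁) = (1/√(2π))·e^{−d₁²/2} = 0.331020
ν = S·φ(d₁)·√T = 79.674273

price = 9.256007
ν = 79.674273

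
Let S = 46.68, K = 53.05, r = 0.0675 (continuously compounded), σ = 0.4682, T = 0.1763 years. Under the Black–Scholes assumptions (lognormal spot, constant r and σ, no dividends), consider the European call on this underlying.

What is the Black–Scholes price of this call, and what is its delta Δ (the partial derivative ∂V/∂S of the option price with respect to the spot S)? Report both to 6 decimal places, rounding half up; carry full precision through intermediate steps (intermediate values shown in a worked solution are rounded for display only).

price = 1.662402
Δ = 0.311407

σ√T = 0.4682·√0.1763 = 0.196588
d₁ = (ln(S/K) + (r+σ²/2)T) / (σ√T) = (ln(46.68/53.05) + (0.0675+0.4682²/2)·0.1763) / 0.196588 = (-0.127919 + 0.031224) / 0.196588 = -0.491867
d₂ = d₁ − σ√T = -0.491867 − 0.196588 = -0.688456
e^{−rT} = e^{−0.0675·0.1763} = 0.988170
N(d₁) = 0.311407,  N(d₂) = 0.245583
Call price V = S·N(d₁) − K·e^{−rT}·N(d₂) = 14.536459 − 12.874057 = 1.662402
Δ = N(d₁) = 0.311407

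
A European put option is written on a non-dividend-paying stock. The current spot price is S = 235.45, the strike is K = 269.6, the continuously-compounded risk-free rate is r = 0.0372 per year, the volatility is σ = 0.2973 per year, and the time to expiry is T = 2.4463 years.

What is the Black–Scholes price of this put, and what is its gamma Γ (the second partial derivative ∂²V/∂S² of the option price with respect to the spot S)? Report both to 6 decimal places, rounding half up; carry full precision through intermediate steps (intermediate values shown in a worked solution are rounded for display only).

σ√T = 0.2973·√2.4463 = 0.464997
d₁ = (ln(S/K) + (r+σ²/2)T) / (σ√T) = (ln(235.45/269.6) + (0.0372+0.2973²/2)·2.4463) / 0.464997 = (-0.135441 + 0.199113) / 0.464997 = 0.136931
d₂ = d₁ − σ√T = 0.136931 − 0.464997 = -0.328066
e^{−rT} = e^{−0.0372·2.4463} = 0.913016
N(−d₁) = 0.445543,  N(−d₂) = 0.628569
Put price V = K·e^{−rT}·N(−d₂) − S·N(−d₁) = 154.721613 − 104.903016 = 49.818597
φ(d₁) = (1/√(2π))·e^{−d₁²/2} = 0.395220
Γ = φ(d₁) / (S·σ·√T) = 0.003610

price = 49.818597
Γ = 0.003610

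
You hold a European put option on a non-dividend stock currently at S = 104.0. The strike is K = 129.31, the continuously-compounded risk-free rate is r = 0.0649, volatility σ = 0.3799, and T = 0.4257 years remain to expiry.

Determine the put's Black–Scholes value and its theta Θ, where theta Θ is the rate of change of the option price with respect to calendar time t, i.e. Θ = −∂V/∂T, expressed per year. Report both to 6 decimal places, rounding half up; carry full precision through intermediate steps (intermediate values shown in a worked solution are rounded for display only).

price = 25.378848
Θ = -3.178870

σ√T = 0.3799·√0.4257 = 0.247868
d₁ = (ln(S/K) + (r+σ²/2)T) / (σ√T) = (ln(104.0/129.31) + (0.0649+0.3799²/2)·0.4257) / 0.247868 = (-0.217822 + 0.058347) / 0.247868 = -0.643384
d₂ = d₁ − σ√T = -0.643384 − 0.247868 = -0.891252
e^{−rT} = e^{−0.0649·0.4257} = 0.972750
N(−d₁) = 0.740012,  N(−d₂) = 0.813603
Put price V = K·e^{−rT}·N(−d₂) − S·N(−d₁) = 102.340134 − 76.961286 = 25.378848
φ(d₁) = (1/√(2π))·e^{−d₁²/2} = 0.324357
Θ = −S·φ(d₁)·σ/(2√T) + r·K·e^{−rT}·N(−d₂) = −9.820745 + 6.641875 = -3.178870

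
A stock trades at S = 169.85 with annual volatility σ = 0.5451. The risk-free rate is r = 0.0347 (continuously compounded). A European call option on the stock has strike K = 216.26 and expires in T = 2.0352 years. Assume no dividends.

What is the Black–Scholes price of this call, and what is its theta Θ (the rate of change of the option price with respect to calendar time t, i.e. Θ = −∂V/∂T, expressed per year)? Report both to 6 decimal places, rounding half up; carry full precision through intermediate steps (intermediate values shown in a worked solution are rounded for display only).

price = 41.635117
Θ = -14.659571

σ√T = 0.5451·√2.0352 = 0.777642
d₁ = (ln(S/K) + (r+σ²/2)T) / (σ√T) = (ln(169.85/216.26) + (0.0347+0.5451²/2)·2.0352) / 0.777642 = (-0.241566 + 0.372985) / 0.777642 = 0.168997
d₂ = d₁ − σ√T = 0.168997 − 0.777642 = -0.608645
e^{−rT} = e^{−0.0347·2.0352} = 0.931815
N(d₁) = 0.567101,  N(d₂) = 0.271380
Call price V = S·N(d₁) − K·e^{−rT}·N(d₂) = 96.322032 − 54.686916 = 41.635117
φ(d₁) = (1/√(2π))·e^{−d₁²/2} = 0.393286
Θ = −S·φ(d₁)·σ/(2√T) − r·K·e^{−rT}·N(d₂) = −12.761935 − 1.897636 = -14.659571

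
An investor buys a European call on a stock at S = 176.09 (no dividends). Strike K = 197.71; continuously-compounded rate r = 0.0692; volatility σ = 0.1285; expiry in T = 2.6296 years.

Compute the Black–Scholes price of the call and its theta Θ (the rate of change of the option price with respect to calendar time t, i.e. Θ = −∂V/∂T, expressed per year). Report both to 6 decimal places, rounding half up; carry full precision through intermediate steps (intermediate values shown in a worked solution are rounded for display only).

σ√T = 0.1285·√2.6296 = 0.208376
d₁ = (ln(S/K) + (r+σ²/2)T) / (σ√T) = (ln(176.09/197.71) + (0.0692+0.1285²/2)·2.6296) / 0.208376 = (-0.115806 + 0.203679) / 0.208376 = 0.421702
d₂ = d₁ − σ√T = 0.421702 − 0.208376 = 0.213325
e^{−rT} = e^{−0.0692·2.6296} = 0.833628
N(d₁) = 0.663379,  N(d₂) = 0.584463
Call price V = S·N(d₁) − K·e^{−rT}·N(d₂) = 116.814333 − 96.329243 = 20.485090
φ(d₁) = (1/√(2π))·e^{−d₁²/2} = 0.365001
Θ = −S·φ(d₁)·σ/(2√T) − r·K·e^{−rT}·N(d₂) = −2.546580 − 6.665984 = -9.212563

price = 20.485090
Θ = -9.212563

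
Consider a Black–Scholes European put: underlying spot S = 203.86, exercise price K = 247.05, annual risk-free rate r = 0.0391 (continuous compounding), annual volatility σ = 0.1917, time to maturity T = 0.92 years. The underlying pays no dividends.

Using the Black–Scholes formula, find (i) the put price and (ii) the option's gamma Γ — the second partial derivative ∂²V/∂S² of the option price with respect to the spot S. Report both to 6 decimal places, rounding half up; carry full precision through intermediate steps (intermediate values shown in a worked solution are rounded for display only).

price = 38.911371
Γ = 0.007989

σ√T = 0.1917·√0.92 = 0.183872
d₁ = (ln(S/K) + (r+σ²/2)T) / (σ√T) = (ln(203.86/247.05) + (0.0391+0.1917²/2)·0.92) / 0.183872 = (-0.192157 + 0.052876) / 0.183872 = -0.757487
d₂ = d₁ − σ√T = -0.757487 − 0.183872 = -0.941359
e^{−rT} = e^{−0.0391·0.92} = 0.964667
N(−d₁) = 0.775621,  N(−d₂) = 0.826740
Put price V = K·e^{−rT}·N(−d₂) − S·N(−d₁) = 197.029448 − 158.118077 = 38.911371
φ(d₁) = (1/√(2π))·e^{−d₁²/2} = 0.299443
Γ = φ(d₁) / (S·σ·√T) = 0.007989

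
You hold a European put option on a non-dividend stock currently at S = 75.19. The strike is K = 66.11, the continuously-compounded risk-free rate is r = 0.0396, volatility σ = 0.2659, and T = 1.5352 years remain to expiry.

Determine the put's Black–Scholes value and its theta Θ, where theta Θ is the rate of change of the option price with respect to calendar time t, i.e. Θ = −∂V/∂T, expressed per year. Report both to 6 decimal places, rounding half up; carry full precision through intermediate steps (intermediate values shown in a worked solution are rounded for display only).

σ√T = 0.2659·√1.5352 = 0.329459
d₁ = (ln(S/K) + (r+σ²/2)T) / (σ√T) = (ln(75.19/66.11) + (0.0396+0.2659²/2)·1.5352) / 0.329459 = (0.128698 + 0.115065) / 0.329459 = 0.739892
d₂ = d₁ − σ√T = 0.739892 − 0.329459 = 0.410433
e^{−rT} = e^{−0.0396·1.5352} = 0.941017
N(−d₁) = 0.229683,  N(−d₂) = 0.340744
Put price V = K·e^{−rT}·N(−d₂) − S·N(−d₁) = 21.197915 − 17.269857 = 3.928057
φ(d₁) = (1/√(2π))·e^{−d₁²/2} = 0.303414
Θ = −S·φ(d₁)·σ/(2√T) + r·K·e^{−rT}·N(−d₂) = −2.447941 + 0.839437 = -1.608504

price = 3.928057
Θ = -1.608504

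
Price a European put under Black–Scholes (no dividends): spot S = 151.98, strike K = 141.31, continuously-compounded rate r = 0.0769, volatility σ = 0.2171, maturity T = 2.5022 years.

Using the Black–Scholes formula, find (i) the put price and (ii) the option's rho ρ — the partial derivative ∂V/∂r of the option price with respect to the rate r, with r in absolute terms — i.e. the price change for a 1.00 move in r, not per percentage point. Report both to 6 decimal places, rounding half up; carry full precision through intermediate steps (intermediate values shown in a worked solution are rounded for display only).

σ√T = 0.2171·√2.5022 = 0.343416
d₁ = (ln(S/K) + (r+σ²/2)T) / (σ√T) = (ln(151.98/141.31) + (0.0769+0.2171²/2)·2.5022) / 0.343416 = (0.072793 + 0.251387) / 0.343416 = 0.943984
d₂ = d₁ − σ√T = 0.943984 − 0.343416 = 0.600568
e^{−rT} = e^{−0.0769·2.5022} = 0.824961
N(−d₁) = 0.172589,  N(−d₂) = 0.274064
Put price V = K·e^{−rT}·N(−d₂) − S·N(−d₁) = 31.949074 − 26.230066 = 5.719008
ρ = −K·T·e^{−rT}·N(−d₂) = -79.942973

price = 5.719008
ρ = -79.942973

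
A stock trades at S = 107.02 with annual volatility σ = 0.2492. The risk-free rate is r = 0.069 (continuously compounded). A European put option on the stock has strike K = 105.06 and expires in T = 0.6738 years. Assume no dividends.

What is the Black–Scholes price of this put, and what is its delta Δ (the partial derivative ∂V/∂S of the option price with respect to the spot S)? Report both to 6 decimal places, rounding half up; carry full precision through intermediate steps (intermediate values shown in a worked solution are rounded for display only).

price = 5.498527
Δ = -0.337271

σ√T = 0.2492·√0.6738 = 0.204557
d₁ = (ln(S/K) + (r+σ²/2)T) / (σ√T) = (ln(107.02/105.06) + (0.069+0.2492²/2)·0.6738) / 0.204557 = (0.018484 + 0.067414) / 0.204557 = 0.419923
d₂ = d₁ − σ√T = 0.419923 − 0.204557 = 0.215366
e^{−rT} = e^{−0.069·0.6738} = 0.954572
N(−d₁) = 0.337271,  N(−d₂) = 0.414741
Put price V = K·e^{−rT}·N(−d₂) − S·N(−d₁) = 41.593255 − 36.094728 = 5.498527
Δ = −N(−d₁) = -0.337271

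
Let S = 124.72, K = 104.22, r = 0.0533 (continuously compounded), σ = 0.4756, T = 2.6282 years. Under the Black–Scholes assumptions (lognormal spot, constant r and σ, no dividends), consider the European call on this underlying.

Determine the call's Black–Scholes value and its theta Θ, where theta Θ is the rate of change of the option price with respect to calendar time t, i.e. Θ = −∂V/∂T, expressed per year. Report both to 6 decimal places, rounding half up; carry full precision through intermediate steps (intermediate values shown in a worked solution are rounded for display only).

price = 51.951970
Θ = -7.769742

σ√T = 0.4756·√2.6282 = 0.771030
d₁ = (ln(S/K) + (r+σ²/2)T) / (σ√T) = (ln(124.72/104.22) + (0.0533+0.4756²/2)·2.6282) / 0.771030 = (0.179567 + 0.437326) / 0.771030 = 0.800091
d₂ = d₁ − σ√T = 0.800091 − 0.771030 = 0.029061
e^{−rT} = e^{−0.0533·2.6282} = 0.869286
N(d₁) = 0.788171,  N(d₂) = 0.511592
Call price V = S·N(d₁) − K·e^{−rT}·N(d₂) = 98.300669 − 46.348699 = 51.951970
φ(d₁) = (1/√(2π))·e^{−d₁²/2} = 0.289671
Θ = −S·φ(d₁)·σ/(2√T) − r·K·e^{−rT}·N(d₂) = −5.299356 − 2.470386 = -7.769742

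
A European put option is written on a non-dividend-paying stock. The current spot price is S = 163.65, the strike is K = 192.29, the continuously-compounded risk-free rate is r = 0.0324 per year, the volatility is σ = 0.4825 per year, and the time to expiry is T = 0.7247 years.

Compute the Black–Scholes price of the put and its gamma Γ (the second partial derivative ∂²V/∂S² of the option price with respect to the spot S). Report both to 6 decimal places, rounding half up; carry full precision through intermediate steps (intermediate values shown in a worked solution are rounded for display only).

price = 42.253892
Γ = 0.005885

σ√T = 0.4825·√0.7247 = 0.410749
d₁ = (ln(S/K) + (r+σ²/2)T) / (σ√T) = (ln(163.65/192.29) + (0.0324+0.4825²/2)·0.7247) / 0.410749 = (-0.161275 + 0.107838) / 0.410749 = -0.130097
d₂ = d₁ − σ√T = -0.130097 − 0.410749 = -0.540845
e^{−rT} = e^{−0.0324·0.7247} = 0.976793
N(−d₁) = 0.551755,  N(−d₂) = 0.705693
Put price V = K·e^{−rT}·N(−d₂) − S·N(−d₁) = 132.548595 − 90.294703 = 42.253892
φ(d₁) = (1/√(2π))·e^{−d₁²/2} = 0.395580
Γ = φ(d₁) / (S·σ·√T) = 0.005885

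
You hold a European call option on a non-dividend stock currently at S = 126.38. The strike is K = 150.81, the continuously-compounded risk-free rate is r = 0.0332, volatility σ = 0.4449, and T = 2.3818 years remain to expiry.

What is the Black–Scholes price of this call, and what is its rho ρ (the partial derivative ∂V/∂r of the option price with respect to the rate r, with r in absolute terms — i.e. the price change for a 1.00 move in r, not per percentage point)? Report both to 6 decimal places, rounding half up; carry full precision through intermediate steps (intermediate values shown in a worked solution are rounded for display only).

σ√T = 0.4449·√2.3818 = 0.686618
d₁ = (ln(S/K) + (r+σ²/2)T) / (σ√T) = (ln(126.38/150.81) + (0.0332+0.4449²/2)·2.3818) / 0.686618 = (-0.176728 + 0.314798) / 0.686618 = 0.201087
d₂ = d₁ − σ√T = 0.201087 − 0.686618 = -0.485530
e^{−rT} = e^{−0.0332·2.3818} = 0.923970
N(d₁) = 0.579685,  N(d₂) = 0.313650
Call price V = S·N(d₁) − K·e^{−rT}·N(d₂) = 73.260579 − 43.705230 = 29.555349
ρ = K·T·e^{−rT}·N(d₂) = 104.097116

price = 29.555349
ρ = 104.097116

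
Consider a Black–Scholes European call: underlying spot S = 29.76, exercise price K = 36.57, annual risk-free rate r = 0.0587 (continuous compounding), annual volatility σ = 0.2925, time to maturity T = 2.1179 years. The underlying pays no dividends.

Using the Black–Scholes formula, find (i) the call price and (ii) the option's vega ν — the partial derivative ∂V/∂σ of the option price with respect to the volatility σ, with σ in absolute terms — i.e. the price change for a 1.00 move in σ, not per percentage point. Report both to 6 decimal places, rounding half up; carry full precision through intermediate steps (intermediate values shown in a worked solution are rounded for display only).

σ√T = 0.2925·√2.1179 = 0.425675
d₁ = (ln(S/K) + (r+σ²/2)T) / (σ√T) = (ln(29.76/36.57) + (0.0587+0.2925²/2)·2.1179) / 0.425675 = (-0.206063 + 0.214921) / 0.425675 = 0.020808
d₂ = d₁ − σ√T = 0.020808 − 0.425675 = -0.404867
e^{−rT} = e^{−0.0587·2.1179} = 0.883097
N(d₁) = 0.508301,  N(d₂) = 0.342788
Call price V = S·N(d₁) − K·e^{−rT}·N(d₂) = 15.127027 − 11.070268 = 4.056759
φ(d₁) = (1/√(2π))·e^{−d₁²/2} = 0.398856
ν = S·φ(d₁)·√T = 17.274349

price = 4.056759
ν = 17.274349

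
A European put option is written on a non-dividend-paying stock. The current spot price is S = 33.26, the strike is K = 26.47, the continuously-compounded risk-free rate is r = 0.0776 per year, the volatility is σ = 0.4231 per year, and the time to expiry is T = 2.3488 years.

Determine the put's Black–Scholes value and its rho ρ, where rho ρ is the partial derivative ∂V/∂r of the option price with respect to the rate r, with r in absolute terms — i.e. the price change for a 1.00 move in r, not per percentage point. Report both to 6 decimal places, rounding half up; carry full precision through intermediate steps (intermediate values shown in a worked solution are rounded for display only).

price = 2.726354
ρ = -19.619399

σ√T = 0.4231·√2.3488 = 0.648434
d₁ = (ln(S/K) + (r+σ²/2)T) / (σ√T) = (ln(33.26/26.47) + (0.0776+0.4231²/2)·2.3488) / 0.648434 = (0.228343 + 0.392500) / 0.648434 = 0.957451
d₂ = d₁ − σ√T = 0.957451 − 0.648434 = 0.309016
e^{−rT} = e^{−0.0776·2.3488} = 0.833379
N(−d₁) = 0.169170,  N(−d₂) = 0.378655
Put price V = K·e^{−rT}·N(−d₂) − S·N(−d₁) = 8.352946 − 5.626592 = 2.726354
ρ = −K·T·e^{−rT}·N(−d₂) = -19.619399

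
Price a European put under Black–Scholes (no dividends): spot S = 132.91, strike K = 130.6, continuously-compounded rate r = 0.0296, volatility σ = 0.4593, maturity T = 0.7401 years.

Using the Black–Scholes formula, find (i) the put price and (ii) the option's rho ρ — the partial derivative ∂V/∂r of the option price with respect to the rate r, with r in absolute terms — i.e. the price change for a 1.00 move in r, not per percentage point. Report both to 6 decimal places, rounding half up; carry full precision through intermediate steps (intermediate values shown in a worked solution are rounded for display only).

price = 17.943529
ρ = -50.963106

σ√T = 0.4593·√0.7401 = 0.395131
d₁ = (ln(S/K) + (r+σ²/2)T) / (σ√T) = (ln(132.91/130.6) + (0.0296+0.4593²/2)·0.7401) / 0.395131 = (0.017533 + 0.099971) / 0.395131 = 0.297380
d₂ = d₁ − σ√T = 0.297380 − 0.395131 = -0.097751
e^{−rT} = e^{−0.0296·0.7401} = 0.978331
N(−d₁) = 0.383088,  N(−d₂) = 0.538935
Put price V = K·e^{−rT}·N(−d₂) − S·N(−d₁) = 68.859757 − 50.916228 = 17.943529
ρ = −K·T·e^{−rT}·N(−d₂) = -50.963106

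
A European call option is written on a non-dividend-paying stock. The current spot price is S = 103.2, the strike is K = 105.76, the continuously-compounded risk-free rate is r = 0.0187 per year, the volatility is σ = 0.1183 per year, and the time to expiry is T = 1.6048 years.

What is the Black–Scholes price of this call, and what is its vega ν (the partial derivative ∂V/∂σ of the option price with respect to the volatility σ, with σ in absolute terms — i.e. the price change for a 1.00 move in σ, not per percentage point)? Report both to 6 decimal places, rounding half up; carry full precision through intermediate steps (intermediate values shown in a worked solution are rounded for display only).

σ√T = 0.1183·√1.6048 = 0.149863
d₁ = (ln(S/K) + (r+σ²/2)T) / (σ√T) = (ln(103.2/105.76) + (0.0187+0.1183²/2)·1.6048) / 0.149863 = (-0.024504 + 0.041239) / 0.149863 = 0.111673
d₂ = d₁ − σ√T = 0.111673 − 0.149863 = -0.038190
e^{−rT} = e^{−0.0187·1.6048} = 0.970436
N(d₁) = 0.544459,  N(d₂) = 0.484768
Call price V = S·N(d₁) − K·e^{−rT}·N(d₂) = 56.188149 − 49.753362 = 6.434786
φ(d₁) = (1/√(2π))·e^{−d₁²/2} = 0.396462
ν = S·φ(d₁)·√T = 51.831311

price = 6.434786
ν = 51.831311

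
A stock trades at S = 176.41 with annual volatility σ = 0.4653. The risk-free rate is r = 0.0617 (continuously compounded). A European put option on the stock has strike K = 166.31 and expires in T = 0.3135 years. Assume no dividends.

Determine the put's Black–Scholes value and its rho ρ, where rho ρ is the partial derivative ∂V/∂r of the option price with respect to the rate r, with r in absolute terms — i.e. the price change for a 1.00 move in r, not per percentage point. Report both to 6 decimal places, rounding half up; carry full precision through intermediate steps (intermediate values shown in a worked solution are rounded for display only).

σ√T = 0.4653·√0.3135 = 0.260526
d₁ = (ln(S/K) + (r+σ²/2)T) / (σ√T) = (ln(176.41/166.31) + (0.0617+0.4653²/2)·0.3135) / 0.260526 = (0.058957 + 0.053280) / 0.260526 = 0.430810
d₂ = d₁ − σ√T = 0.430810 − 0.260526 = 0.170283
e^{−rT} = e^{−0.0617·0.3135} = 0.980843
N(−d₁) = 0.333303,  N(−d₂) = 0.432394
Put price V = K·e^{−rT}·N(−d₂) − S·N(−d₁) = 70.533793 − 58.798058 = 11.735735
ρ = −K·T·e^{−rT}·N(−d₂) = -22.112344

price = 11.735735
ρ = -22.112344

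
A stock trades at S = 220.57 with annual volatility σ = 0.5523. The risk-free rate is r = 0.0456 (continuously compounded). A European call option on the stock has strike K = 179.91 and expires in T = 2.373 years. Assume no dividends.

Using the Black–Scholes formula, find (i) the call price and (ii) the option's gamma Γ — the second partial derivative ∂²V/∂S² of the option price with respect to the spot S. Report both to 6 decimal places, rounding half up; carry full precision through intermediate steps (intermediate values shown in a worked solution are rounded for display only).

σ√T = 0.5523·√2.373 = 0.850793
d₁ = (ln(S/K) + (r+σ²/2)T) / (σ√T) = (ln(220.57/179.91) + (0.0456+0.5523²/2)·2.373) / 0.850793 = (0.203758 + 0.470133) / 0.850793 = 0.792075
d₂ = d₁ − σ√T = 0.792075 − 0.850793 = -0.058718
e^{−rT} = e^{−0.0456·2.373} = 0.897440
N(d₁) = 0.785841,  N(d₂) = 0.476588
Call price V = S·N(d₁) − K·e^{−rT}·N(d₂) = 173.333041 − 76.949200 = 96.383841
φ(d₁) = (1/√(2π))·e^{−d₁²/2} = 0.291525
Γ = φ(d₁) / (S·σ·√T) = 0.001553

price = 96.383841
Γ = 0.001553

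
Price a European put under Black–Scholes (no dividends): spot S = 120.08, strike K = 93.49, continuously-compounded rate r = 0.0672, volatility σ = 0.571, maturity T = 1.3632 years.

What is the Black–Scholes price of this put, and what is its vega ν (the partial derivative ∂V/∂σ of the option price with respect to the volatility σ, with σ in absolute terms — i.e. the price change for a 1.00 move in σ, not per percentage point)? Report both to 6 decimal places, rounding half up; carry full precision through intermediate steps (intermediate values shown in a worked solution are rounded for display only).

σ√T = 0.571·√1.3632 = 0.666678
d₁ = (ln(S/K) + (r+σ²/2)T) / (σ√T) = (ln(120.08/93.49) + (0.0672+0.571²/2)·1.3632) / 0.666678 = (0.250304 + 0.313837) / 0.666678 = 0.846196
d₂ = d₁ − σ√T = 0.846196 − 0.666678 = 0.179519
e^{−rT} = e^{−0.0672·1.3632} = 0.912464
N(−d₁) = 0.198722,  N(−d₂) = 0.428765
Put price V = K·e^{−rT}·N(−d₂) − S·N(−d₁) = 36.576338 − 23.862486 = 12.713852
φ(d₁) = (1/√(2π))·e^{−d₁²/2} = 0.278883
ν = S·φ(d₁)·√T = 39.099623

price = 12.713852
ν = 39.099623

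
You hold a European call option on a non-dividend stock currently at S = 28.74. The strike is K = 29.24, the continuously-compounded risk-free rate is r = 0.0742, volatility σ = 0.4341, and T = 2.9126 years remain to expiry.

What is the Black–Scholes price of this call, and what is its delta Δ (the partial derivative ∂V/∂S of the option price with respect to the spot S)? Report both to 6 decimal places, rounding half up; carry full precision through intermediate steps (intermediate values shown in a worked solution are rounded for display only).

price = 10.404059
Δ = 0.738542

σ√T = 0.4341·√2.9126 = 0.740850
d₁ = (ln(S/K) + (r+σ²/2)T) / (σ√T) = (ln(28.74/29.24) + (0.0742+0.4341²/2)·2.9126) / 0.740850 = (-0.017248 + 0.490544) / 0.740850 = 0.638856
d₂ = d₁ − σ√T = 0.638856 − 0.740850 = -0.101994
e^{−rT} = e^{−0.0742·2.9126} = 0.805643
N(d₁) = 0.738542,  N(d₂) = 0.459381
Call price V = S·N(d₁) − K·e^{−rT}·N(d₂) = 21.225689 − 10.821630 = 10.404059
Δ = N(d₁) = 0.738542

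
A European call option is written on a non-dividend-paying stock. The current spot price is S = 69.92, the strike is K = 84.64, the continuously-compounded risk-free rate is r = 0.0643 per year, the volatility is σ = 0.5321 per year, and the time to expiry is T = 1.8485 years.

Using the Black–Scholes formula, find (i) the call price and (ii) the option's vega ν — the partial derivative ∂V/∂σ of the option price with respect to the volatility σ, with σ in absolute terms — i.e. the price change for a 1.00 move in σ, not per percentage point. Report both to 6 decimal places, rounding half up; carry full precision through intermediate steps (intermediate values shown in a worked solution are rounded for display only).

price = 17.967548
ν = 36.645782

σ√T = 0.5321·√1.8485 = 0.723441
d₁ = (ln(S/K) + (r+σ²/2)T) / (σ√T) = (ln(69.92/84.64) + (0.0643+0.5321²/2)·1.8485) / 0.723441 = (-0.191055 + 0.380542) / 0.723441 = 0.261924
d₂ = d₁ − σ√T = 0.261924 − 0.723441 = -0.461517
e^{−rT} = e^{−0.0643·1.8485} = 0.887933
N(d₁) = 0.603310,  N(d₂) = 0.322214
Call price V = S·N(d₁) − K·e^{−rT}·N(d₂) = 42.183437 − 24.215890 = 17.967548
φ(d₁) = (1/√(2π))·e^{−d₁²/2} = 0.385490
ν = S·φ(d₁)·√T = 36.645782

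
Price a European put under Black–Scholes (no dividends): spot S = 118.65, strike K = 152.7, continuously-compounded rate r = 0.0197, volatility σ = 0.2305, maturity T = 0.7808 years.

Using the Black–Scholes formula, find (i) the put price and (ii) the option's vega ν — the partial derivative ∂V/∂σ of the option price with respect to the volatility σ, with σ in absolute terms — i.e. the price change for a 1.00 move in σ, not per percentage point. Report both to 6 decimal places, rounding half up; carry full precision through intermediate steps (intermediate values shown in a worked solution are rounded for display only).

σ√T = 0.2305·√0.7808 = 0.203676
d₁ = (ln(S/K) + (r+σ²/2)T) / (σ√T) = (ln(118.65/152.7) + (0.0197+0.2305²/2)·0.7808) / 0.203676 = (-0.252297 + 0.036124) / 0.203676 = -1.061357
d₂ = d₁ − σ√T = -1.061357 − 0.203676 = -1.265033
e^{−rT} = e^{−0.0197·0.7808} = 0.984736
N(−d₁) = 0.855736,  N(−d₂) = 0.897070
Put price V = K·e^{−rT}·N(−d₂) − S·N(−d₁) = 134.891726 − 101.533093 = 33.358633
φ(d₁) = (1/√(2π))·e^{−d₁²/2} = 0.227142
ν = S·φ(d₁)·√T = 23.814200

price = 33.358633
ν = 23.814200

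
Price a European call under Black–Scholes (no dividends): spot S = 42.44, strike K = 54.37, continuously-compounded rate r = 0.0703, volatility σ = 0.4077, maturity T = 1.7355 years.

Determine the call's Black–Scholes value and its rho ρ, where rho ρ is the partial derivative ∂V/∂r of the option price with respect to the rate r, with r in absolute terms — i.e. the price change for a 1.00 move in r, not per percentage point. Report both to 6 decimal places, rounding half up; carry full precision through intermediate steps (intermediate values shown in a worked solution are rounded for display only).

price = 6.999542
ρ = 25.692678

σ√T = 0.4077·√1.7355 = 0.537097
d₁ = (ln(S/K) + (r+σ²/2)T) / (σ√T) = (ln(42.44/54.37) + (0.0703+0.4077²/2)·1.7355) / 0.537097 = (-0.247721 + 0.266242) / 0.537097 = 0.034484
d₂ = d₁ − σ√T = 0.034484 − 0.537097 = -0.502613
e^{−rT} = e^{−0.0703·1.7355} = 0.885143
N(d₁) = 0.513754,  N(d₂) = 0.307618
Call price V = S·N(d₁) − K·e^{−rT}·N(d₂) = 21.803735 − 14.804193 = 6.999542
ρ = K·T·e^{−rT}·N(d₂) = 25.692678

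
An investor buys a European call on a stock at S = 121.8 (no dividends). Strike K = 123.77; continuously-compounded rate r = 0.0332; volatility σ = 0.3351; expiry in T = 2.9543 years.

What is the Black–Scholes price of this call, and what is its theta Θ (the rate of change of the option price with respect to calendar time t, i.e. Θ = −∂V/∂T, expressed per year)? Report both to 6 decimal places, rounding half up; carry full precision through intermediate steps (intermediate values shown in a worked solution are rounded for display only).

σ√T = 0.3351·√2.9543 = 0.575972
d₁ = (ln(S/K) + (r+σ²/2)T) / (σ√T) = (ln(121.8/123.77) + (0.0332+0.3351²/2)·2.9543) / 0.575972 = (-0.016045 + 0.263955) / 0.575972 = 0.430420
d₂ = d₁ − σ√T = 0.430420 − 0.575972 = -0.145552
e^{−rT} = e^{−0.0332·2.9543} = 0.906574
N(d₁) = 0.666555,  N(d₂) = 0.442137
Call price V = S·N(d₁) − K·e^{−rT}·N(d₂) = 81.186404 − 49.610764 = 31.575640
φ(d₁) = (1/√(2π))·e^{−d₁²/2} = 0.363648
Θ = −S·φ(d₁)·σ/(2√T) − r·K·e^{−rT}·N(d₂) = −4.317630 − 1.647077 = -5.964707

price = 31.575640
Θ = -5.964707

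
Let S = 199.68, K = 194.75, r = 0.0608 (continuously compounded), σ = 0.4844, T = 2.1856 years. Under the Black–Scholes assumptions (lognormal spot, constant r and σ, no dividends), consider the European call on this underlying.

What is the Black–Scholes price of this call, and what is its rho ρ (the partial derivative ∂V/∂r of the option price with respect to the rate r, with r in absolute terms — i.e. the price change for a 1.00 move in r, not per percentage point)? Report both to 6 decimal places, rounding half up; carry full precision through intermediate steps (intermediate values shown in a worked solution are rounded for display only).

σ√T = 0.4844·√2.1856 = 0.716126
d₁ = (ln(S/K) + (r+σ²/2)T) / (σ√T) = (ln(199.68/194.75) + (0.0608+0.4844²/2)·2.1856) / 0.716126 = (0.024999 + 0.389303) / 0.716126 = 0.578532
d₂ = d₁ − σ√T = 0.578532 − 0.716126 = -0.137594
e^{−rT} = e^{−0.0608·2.1856} = 0.875566
N(d₁) = 0.718548,  N(d₂) = 0.445281
Call price V = S·N(d₁) − K·e^{−rT}·N(d₂) = 143.479594 − 75.927733 = 67.551860
ρ = K·T·e^{−rT}·N(d₂) = 165.947654

price = 67.551860
ρ = 165.947654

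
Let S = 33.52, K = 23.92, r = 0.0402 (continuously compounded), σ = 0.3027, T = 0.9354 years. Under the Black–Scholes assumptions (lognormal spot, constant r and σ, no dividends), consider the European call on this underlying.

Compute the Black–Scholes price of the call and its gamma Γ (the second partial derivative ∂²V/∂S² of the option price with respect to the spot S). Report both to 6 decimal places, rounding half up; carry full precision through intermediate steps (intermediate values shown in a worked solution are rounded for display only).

price = 10.865522
Γ = 0.014678

σ√T = 0.3027·√0.9354 = 0.292760
d₁ = (ln(S/K) + (r+σ²/2)T) / (σ√T) = (ln(33.52/23.92) + (0.0402+0.3027²/2)·0.9354) / 0.292760 = (0.337427 + 0.080457) / 0.292760 = 1.427398
d₂ = d₁ − σ√T = 1.427398 − 0.292760 = 1.134639
e^{−rT} = e^{−0.0402·0.9354} = 0.963095
N(d₁) = 0.923267,  N(d₂) = 0.871737
Call price V = S·N(d₁) − K·e^{−rT}·N(d₂) = 30.947924 − 20.082402 = 10.865522
φ(d₁) = (1/√(2π))·e^{−d₁²/2} = 0.144039
Γ = φ(d₁) / (S·σ·√T) = 0.014678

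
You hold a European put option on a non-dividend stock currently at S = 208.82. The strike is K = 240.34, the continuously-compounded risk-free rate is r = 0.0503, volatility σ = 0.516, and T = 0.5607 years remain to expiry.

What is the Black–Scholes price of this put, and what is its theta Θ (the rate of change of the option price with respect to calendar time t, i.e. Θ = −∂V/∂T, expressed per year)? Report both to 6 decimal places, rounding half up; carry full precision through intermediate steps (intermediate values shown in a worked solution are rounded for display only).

σ√T = 0.516·√0.5607 = 0.386380
d₁ = (ln(S/K) + (r+σ²/2)T) / (σ√T) = (ln(208.82/240.34) + (0.0503+0.516²/2)·0.5607) / 0.386380 = (-0.140582 + 0.102848) / 0.386380 = -0.097660
d₂ = d₁ − σ√T = -0.097660 − 0.386380 = -0.484040
e^{−rT} = e^{−0.0503·0.5607} = 0.972191
N(−d₁) = 0.538899,  N(−d₂) = 0.685821
Put price V = K·e^{−rT}·N(−d₂) − S·N(−d₁) = 160.246500 − 112.532854 = 47.713646
φ(d₁) = (1/√(2π))·e^{−d₁²/2} = 0.397044
Θ = −S·φ(d₁)·σ/(2√T) + r·K·e^{−rT}·N(−d₂) = −28.567060 + 8.060399 = -20.506661

price = 47.713646
Θ = -20.506661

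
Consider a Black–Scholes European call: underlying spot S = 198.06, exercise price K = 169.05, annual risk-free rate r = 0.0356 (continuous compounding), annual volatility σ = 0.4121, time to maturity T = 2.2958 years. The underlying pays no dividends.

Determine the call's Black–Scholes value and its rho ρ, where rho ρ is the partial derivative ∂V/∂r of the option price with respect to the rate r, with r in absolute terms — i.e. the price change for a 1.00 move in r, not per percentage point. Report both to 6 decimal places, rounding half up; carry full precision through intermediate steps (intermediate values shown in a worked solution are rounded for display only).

price = 67.552034
ρ = 189.134089

σ√T = 0.4121·√2.2958 = 0.624410
d₁ = (ln(S/K) + (r+σ²/2)T) / (σ√T) = (ln(198.06/169.05) + (0.0356+0.4121²/2)·2.2958) / 0.624410 = (0.158375 + 0.276674) / 0.624410 = 0.696738
d₂ = d₁ − σ√T = 0.696738 − 0.624410 = 0.072328
e^{−rT} = e^{−0.0356·2.2958} = 0.921520
N(d₁) = 0.757016,  N(d₂) = 0.528830
Call price V = S·N(d₁) − K·e^{−rT}·N(d₂) = 149.934684 − 82.382651 = 67.552034
ρ = K·T·e^{−rT}·N(d₂) = 189.134089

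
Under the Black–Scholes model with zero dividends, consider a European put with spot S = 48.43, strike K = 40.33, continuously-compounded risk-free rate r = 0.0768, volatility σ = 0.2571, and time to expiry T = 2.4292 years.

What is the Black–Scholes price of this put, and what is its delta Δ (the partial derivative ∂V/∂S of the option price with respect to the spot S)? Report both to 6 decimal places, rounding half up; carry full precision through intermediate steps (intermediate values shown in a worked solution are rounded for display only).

price = 1.535803
Δ = -0.130787

σ√T = 0.2571·√2.4292 = 0.400713
d₁ = (ln(S/K) + (r+σ²/2)T) / (σ√T) = (ln(48.43/40.33) + (0.0768+0.2571²/2)·2.4292) / 0.400713 = (0.183024 + 0.266848) / 0.400713 = 1.122678
d₂ = d₁ − σ√T = 1.122678 − 0.400713 = 0.721965
e^{−rT} = e^{−0.0768·2.4292} = 0.829807
N(−d₁) = 0.130787,  N(−d₂) = 0.235158
Put price V = K·e^{−rT}·N(−d₂) − S·N(−d₁) = 7.869824 − 6.334021 = 1.535803
Δ = −N(−d₁) = -0.130787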